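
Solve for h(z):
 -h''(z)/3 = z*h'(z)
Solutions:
 h(z) = C1 + C2*erf(sqrt(6)*z/2)


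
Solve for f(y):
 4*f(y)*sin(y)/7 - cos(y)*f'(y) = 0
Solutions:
 f(y) = C1/cos(y)^(4/7)


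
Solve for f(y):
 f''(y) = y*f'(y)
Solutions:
 f(y) = C1 + C2*erfi(sqrt(2)*y/2)


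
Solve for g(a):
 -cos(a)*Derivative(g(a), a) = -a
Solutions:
 g(a) = C1 + Integral(a/cos(a), a)


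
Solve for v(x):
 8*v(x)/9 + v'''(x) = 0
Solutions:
 v(x) = C3*exp(-2*3^(1/3)*x/3) + (C1*sin(3^(5/6)*x/3) + C2*cos(3^(5/6)*x/3))*exp(3^(1/3)*x/3)


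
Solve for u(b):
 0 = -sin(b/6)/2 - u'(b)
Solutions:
 u(b) = C1 + 3*cos(b/6)


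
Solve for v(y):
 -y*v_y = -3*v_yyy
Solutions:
 v(y) = C1 + Integral(C2*airyai(3^(2/3)*y/3) + C3*airybi(3^(2/3)*y/3), y)


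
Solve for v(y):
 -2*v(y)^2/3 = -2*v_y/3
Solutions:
 v(y) = -1/(C1 + y)


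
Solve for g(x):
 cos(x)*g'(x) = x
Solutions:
 g(x) = C1 + Integral(x/cos(x), x)


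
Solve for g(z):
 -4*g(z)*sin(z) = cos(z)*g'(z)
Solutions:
 g(z) = C1*cos(z)^4


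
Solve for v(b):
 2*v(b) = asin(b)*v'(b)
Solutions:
 v(b) = C1*exp(2*Integral(1/asin(b), b))


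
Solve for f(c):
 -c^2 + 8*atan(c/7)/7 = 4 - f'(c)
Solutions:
 f(c) = C1 + c^3/3 - 8*c*atan(c/7)/7 + 4*c + 4*log(c^2 + 49)


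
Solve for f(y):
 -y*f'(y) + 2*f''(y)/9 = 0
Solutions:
 f(y) = C1 + C2*erfi(3*y/2)


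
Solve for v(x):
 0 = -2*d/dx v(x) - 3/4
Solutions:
 v(x) = C1 - 3*x/8


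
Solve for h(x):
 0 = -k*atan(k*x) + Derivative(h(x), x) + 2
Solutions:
 h(x) = C1 + k*Piecewise((x*atan(k*x) - log(k^2*x^2 + 1)/(2*k), Ne(k, 0)), (0, True)) - 2*x


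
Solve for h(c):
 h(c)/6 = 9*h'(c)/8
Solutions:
 h(c) = C1*exp(4*c/27)


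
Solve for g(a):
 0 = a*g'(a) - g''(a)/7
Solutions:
 g(a) = C1 + C2*erfi(sqrt(14)*a/2)


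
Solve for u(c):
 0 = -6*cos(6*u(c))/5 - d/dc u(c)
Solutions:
 6*c/5 - log(sin(6*u(c)) - 1)/12 + log(sin(6*u(c)) + 1)/12 = C1


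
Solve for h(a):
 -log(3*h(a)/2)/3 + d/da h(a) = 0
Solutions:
 3*Integral(1/(-log(_y) - log(3) + log(2)), (_y, h(a))) = C1 - a


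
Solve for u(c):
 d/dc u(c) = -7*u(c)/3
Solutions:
 u(c) = C1*exp(-7*c/3)


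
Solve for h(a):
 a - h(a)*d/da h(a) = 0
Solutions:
 h(a) = -sqrt(C1 + a^2)
 h(a) = sqrt(C1 + a^2)


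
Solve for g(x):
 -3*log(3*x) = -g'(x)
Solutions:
 g(x) = C1 + 3*x*log(x) - 3*x + x*log(27)


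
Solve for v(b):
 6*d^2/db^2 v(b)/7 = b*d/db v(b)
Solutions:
 v(b) = C1 + C2*erfi(sqrt(21)*b/6)


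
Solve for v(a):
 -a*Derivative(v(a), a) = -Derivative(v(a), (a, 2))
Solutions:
 v(a) = C1 + C2*erfi(sqrt(2)*a/2)


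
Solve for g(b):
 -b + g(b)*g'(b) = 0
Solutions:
 g(b) = -sqrt(C1 + b^2)
 g(b) = sqrt(C1 + b^2)


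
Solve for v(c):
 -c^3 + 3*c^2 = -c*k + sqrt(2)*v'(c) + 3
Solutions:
 v(c) = C1 - sqrt(2)*c^4/8 + sqrt(2)*c^3/2 + sqrt(2)*c^2*k/4 - 3*sqrt(2)*c/2


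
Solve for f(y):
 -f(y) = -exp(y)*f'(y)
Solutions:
 f(y) = C1*exp(-exp(-y))


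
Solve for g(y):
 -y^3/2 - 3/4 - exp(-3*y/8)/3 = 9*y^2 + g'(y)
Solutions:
 g(y) = C1 - y^4/8 - 3*y^3 - 3*y/4 + 8*exp(-3*y/8)/9


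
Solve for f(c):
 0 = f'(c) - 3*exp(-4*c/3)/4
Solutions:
 f(c) = C1 - 9*exp(-4*c/3)/16


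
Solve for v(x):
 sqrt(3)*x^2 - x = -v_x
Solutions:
 v(x) = C1 - sqrt(3)*x^3/3 + x^2/2


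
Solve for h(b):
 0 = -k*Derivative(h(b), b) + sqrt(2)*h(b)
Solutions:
 h(b) = C1*exp(sqrt(2)*b/k)


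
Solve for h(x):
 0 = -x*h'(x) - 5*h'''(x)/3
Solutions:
 h(x) = C1 + Integral(C2*airyai(-3^(1/3)*5^(2/3)*x/5) + C3*airybi(-3^(1/3)*5^(2/3)*x/5), x)


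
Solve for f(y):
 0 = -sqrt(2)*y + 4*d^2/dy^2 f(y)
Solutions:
 f(y) = C1 + C2*y + sqrt(2)*y^3/24


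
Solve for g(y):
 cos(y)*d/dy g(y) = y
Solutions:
 g(y) = C1 + Integral(y/cos(y), y)


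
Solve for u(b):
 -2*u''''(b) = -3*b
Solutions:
 u(b) = C1 + C2*b + C3*b^2 + C4*b^3 + b^5/80


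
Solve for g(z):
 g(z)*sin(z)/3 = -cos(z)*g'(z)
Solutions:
 g(z) = C1*cos(z)^(1/3)


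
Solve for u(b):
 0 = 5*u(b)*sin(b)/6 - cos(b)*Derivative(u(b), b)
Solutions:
 u(b) = C1/cos(b)^(5/6)


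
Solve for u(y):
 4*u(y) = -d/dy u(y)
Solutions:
 u(y) = C1*exp(-4*y)


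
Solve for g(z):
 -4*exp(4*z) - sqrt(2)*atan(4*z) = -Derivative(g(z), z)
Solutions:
 g(z) = C1 + sqrt(2)*(z*atan(4*z) - log(16*z^2 + 1)/8) + exp(4*z)


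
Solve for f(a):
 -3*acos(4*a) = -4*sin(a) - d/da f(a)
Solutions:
 f(a) = C1 + 3*a*acos(4*a) - 3*sqrt(1 - 16*a^2)/4 + 4*cos(a)


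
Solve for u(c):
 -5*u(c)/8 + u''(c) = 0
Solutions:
 u(c) = C1*exp(-sqrt(10)*c/4) + C2*exp(sqrt(10)*c/4)


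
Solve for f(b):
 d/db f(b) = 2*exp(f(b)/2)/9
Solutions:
 f(b) = 2*log(-1/(C1 + 2*b)) + 2*log(18)


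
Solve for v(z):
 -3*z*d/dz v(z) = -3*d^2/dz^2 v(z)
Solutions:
 v(z) = C1 + C2*erfi(sqrt(2)*z/2)


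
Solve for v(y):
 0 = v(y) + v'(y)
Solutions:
 v(y) = C1*exp(-y)


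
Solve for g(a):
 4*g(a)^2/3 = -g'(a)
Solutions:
 g(a) = 3/(C1 + 4*a)


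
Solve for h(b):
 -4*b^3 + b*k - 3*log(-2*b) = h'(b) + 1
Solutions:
 h(b) = C1 - b^4 + b^2*k/2 - 3*b*log(-b) + b*(2 - 3*log(2))


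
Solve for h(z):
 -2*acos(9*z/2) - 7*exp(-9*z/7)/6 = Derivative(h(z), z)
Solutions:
 h(z) = C1 - 2*z*acos(9*z/2) + 2*sqrt(4 - 81*z^2)/9 + 49*exp(-9*z/7)/54


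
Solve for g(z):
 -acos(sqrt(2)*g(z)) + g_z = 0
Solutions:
 Integral(1/acos(sqrt(2)*_y), (_y, g(z))) = C1 + z


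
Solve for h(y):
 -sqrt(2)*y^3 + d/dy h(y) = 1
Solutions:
 h(y) = C1 + sqrt(2)*y^4/4 + y


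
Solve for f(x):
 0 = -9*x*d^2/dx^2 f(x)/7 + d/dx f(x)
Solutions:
 f(x) = C1 + C2*x^(16/9)


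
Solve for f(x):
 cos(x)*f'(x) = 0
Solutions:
 f(x) = C1


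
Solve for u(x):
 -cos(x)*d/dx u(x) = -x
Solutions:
 u(x) = C1 + Integral(x/cos(x), x)


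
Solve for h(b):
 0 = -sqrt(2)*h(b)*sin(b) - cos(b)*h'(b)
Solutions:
 h(b) = C1*cos(b)^(sqrt(2))


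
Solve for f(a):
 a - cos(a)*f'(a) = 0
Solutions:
 f(a) = C1 + Integral(a/cos(a), a)


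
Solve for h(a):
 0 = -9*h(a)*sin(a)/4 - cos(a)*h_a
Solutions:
 h(a) = C1*cos(a)^(9/4)


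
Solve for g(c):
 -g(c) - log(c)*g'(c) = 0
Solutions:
 g(c) = C1*exp(-li(c))


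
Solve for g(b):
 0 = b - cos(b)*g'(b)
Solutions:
 g(b) = C1 + Integral(b/cos(b), b)


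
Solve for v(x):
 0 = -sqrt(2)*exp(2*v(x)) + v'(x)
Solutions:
 v(x) = log(-sqrt(-1/(C1 + sqrt(2)*x))) - log(2)/2
 v(x) = log(-1/(C1 + sqrt(2)*x))/2 - log(2)/2


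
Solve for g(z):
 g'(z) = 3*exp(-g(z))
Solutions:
 g(z) = log(C1 + 3*z)


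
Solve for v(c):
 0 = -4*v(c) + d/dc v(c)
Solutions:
 v(c) = C1*exp(4*c)


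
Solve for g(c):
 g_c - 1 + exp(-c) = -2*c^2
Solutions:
 g(c) = C1 - 2*c^3/3 + c + exp(-c)


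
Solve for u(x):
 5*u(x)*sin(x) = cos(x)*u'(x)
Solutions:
 u(x) = C1/cos(x)^5


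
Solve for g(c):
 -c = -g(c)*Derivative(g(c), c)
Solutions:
 g(c) = -sqrt(C1 + c^2)
 g(c) = sqrt(C1 + c^2)


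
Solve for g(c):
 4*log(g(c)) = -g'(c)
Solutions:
 li(g(c)) = C1 - 4*c


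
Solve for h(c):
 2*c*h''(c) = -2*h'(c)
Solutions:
 h(c) = C1 + C2*log(c)


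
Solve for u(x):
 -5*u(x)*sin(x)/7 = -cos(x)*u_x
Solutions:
 u(x) = C1/cos(x)^(5/7)


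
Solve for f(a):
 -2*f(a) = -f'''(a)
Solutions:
 f(a) = C3*exp(2^(1/3)*a) + (C1*sin(2^(1/3)*sqrt(3)*a/2) + C2*cos(2^(1/3)*sqrt(3)*a/2))*exp(-2^(1/3)*a/2)


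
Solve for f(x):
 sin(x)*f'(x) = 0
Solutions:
 f(x) = C1


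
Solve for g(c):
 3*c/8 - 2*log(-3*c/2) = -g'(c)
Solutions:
 g(c) = C1 - 3*c^2/16 + 2*c*log(-c) + 2*c*(-1 - log(2) + log(3))


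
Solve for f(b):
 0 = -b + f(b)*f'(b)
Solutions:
 f(b) = -sqrt(C1 + b^2)
 f(b) = sqrt(C1 + b^2)


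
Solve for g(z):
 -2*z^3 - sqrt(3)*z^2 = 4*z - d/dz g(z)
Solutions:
 g(z) = C1 + z^4/2 + sqrt(3)*z^3/3 + 2*z^2


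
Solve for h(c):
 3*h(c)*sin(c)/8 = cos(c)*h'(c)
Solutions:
 h(c) = C1/cos(c)^(3/8)


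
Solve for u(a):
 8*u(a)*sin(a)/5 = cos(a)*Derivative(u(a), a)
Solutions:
 u(a) = C1/cos(a)^(8/5)


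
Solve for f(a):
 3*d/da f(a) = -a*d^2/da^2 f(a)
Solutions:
 f(a) = C1 + C2/a^2


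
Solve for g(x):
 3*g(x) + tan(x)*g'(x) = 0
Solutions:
 g(x) = C1/sin(x)^3


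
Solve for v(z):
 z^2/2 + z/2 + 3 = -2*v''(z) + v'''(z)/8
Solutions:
 v(z) = C1 + C2*z + C3*exp(16*z) - z^4/48 - 3*z^3/64 - 777*z^2/1024


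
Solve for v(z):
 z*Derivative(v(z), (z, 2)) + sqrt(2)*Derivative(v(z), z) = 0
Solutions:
 v(z) = C1 + C2*z^(1 - sqrt(2))


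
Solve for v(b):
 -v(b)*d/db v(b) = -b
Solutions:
 v(b) = -sqrt(C1 + b^2)
 v(b) = sqrt(C1 + b^2)


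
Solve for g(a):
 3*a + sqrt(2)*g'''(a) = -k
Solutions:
 g(a) = C1 + C2*a + C3*a^2 - sqrt(2)*a^4/16 - sqrt(2)*a^3*k/12


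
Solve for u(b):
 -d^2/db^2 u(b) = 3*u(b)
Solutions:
 u(b) = C1*sin(sqrt(3)*b) + C2*cos(sqrt(3)*b)


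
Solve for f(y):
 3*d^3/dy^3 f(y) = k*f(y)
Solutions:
 f(y) = C1*exp(3^(2/3)*k^(1/3)*y/3) + C2*exp(k^(1/3)*y*(-3^(2/3) + 3*3^(1/6)*I)/6) + C3*exp(-k^(1/3)*y*(3^(2/3) + 3*3^(1/6)*I)/6)


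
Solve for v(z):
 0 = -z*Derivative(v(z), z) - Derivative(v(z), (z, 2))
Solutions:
 v(z) = C1 + C2*erf(sqrt(2)*z/2)


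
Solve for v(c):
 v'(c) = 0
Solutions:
 v(c) = C1


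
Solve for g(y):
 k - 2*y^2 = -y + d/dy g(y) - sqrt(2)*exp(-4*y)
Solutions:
 g(y) = C1 + k*y - 2*y^3/3 + y^2/2 - sqrt(2)*exp(-4*y)/4


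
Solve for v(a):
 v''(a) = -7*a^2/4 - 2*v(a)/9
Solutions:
 v(a) = C1*sin(sqrt(2)*a/3) + C2*cos(sqrt(2)*a/3) - 63*a^2/8 + 567/8


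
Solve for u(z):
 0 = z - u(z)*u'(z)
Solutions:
 u(z) = -sqrt(C1 + z^2)
 u(z) = sqrt(C1 + z^2)


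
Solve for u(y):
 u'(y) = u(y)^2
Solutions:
 u(y) = -1/(C1 + y)


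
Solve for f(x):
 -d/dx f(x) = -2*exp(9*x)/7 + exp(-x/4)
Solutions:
 f(x) = C1 + 2*exp(9*x)/63 + 4*exp(-x/4)


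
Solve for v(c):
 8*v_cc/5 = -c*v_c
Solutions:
 v(c) = C1 + C2*erf(sqrt(5)*c/4)


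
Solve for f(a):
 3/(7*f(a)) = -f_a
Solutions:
 f(a) = -sqrt(C1 - 42*a)/7
 f(a) = sqrt(C1 - 42*a)/7


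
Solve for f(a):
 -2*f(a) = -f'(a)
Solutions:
 f(a) = C1*exp(2*a)


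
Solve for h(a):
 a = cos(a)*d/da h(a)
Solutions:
 h(a) = C1 + Integral(a/cos(a), a)


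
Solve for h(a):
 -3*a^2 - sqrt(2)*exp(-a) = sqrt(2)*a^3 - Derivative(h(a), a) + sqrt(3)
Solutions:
 h(a) = C1 + sqrt(2)*a^4/4 + a^3 + sqrt(3)*a - sqrt(2)*exp(-a)


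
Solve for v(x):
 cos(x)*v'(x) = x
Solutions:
 v(x) = C1 + Integral(x/cos(x), x)


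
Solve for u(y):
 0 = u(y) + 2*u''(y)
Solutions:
 u(y) = C1*sin(sqrt(2)*y/2) + C2*cos(sqrt(2)*y/2)


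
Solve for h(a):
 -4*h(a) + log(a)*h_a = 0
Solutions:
 h(a) = C1*exp(4*li(a))


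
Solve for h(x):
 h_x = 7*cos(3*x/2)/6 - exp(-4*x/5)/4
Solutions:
 h(x) = C1 + 7*sin(3*x/2)/9 + 5*exp(-4*x/5)/16


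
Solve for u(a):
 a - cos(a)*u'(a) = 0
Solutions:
 u(a) = C1 + Integral(a/cos(a), a)


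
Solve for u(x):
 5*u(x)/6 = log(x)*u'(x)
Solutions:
 u(x) = C1*exp(5*li(x)/6)


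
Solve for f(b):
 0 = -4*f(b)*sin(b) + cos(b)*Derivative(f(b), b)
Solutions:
 f(b) = C1/cos(b)^4


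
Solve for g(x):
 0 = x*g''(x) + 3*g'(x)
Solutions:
 g(x) = C1 + C2/x^2


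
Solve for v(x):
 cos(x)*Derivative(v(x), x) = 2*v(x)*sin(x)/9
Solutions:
 v(x) = C1/cos(x)^(2/9)


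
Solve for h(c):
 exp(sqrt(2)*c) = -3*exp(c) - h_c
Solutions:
 h(c) = C1 - 3*exp(c) - sqrt(2)*exp(sqrt(2)*c)/2


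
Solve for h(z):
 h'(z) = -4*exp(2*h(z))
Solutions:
 h(z) = log(-sqrt(-1/(C1 - 4*z))) - log(2)/2
 h(z) = log(-1/(C1 - 4*z))/2 - log(2)/2


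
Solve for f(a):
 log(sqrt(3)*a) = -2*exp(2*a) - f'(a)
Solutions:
 f(a) = C1 - a*log(a) + a*(1 - log(3)/2) - exp(2*a)


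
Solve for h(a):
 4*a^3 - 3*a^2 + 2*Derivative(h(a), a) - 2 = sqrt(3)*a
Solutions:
 h(a) = C1 - a^4/2 + a^3/2 + sqrt(3)*a^2/4 + a


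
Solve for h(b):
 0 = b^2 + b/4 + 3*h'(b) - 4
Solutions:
 h(b) = C1 - b^3/9 - b^2/24 + 4*b/3


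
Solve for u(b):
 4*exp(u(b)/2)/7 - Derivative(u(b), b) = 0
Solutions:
 u(b) = 2*log(-1/(C1 + 4*b)) + 2*log(14)


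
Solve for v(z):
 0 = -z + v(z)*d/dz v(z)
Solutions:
 v(z) = -sqrt(C1 + z^2)
 v(z) = sqrt(C1 + z^2)


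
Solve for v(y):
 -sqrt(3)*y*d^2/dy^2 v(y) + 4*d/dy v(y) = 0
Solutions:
 v(y) = C1 + C2*y^(1 + 4*sqrt(3)/3)


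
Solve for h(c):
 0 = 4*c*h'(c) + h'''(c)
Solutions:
 h(c) = C1 + Integral(C2*airyai(-2^(2/3)*c) + C3*airybi(-2^(2/3)*c), c)


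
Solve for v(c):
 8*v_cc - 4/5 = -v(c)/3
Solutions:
 v(c) = C1*sin(sqrt(6)*c/12) + C2*cos(sqrt(6)*c/12) + 12/5


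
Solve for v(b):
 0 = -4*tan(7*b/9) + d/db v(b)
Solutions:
 v(b) = C1 - 36*log(cos(7*b/9))/7


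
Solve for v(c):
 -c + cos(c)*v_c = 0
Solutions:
 v(c) = C1 + Integral(c/cos(c), c)


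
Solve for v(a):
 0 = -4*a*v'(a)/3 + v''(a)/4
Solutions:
 v(a) = C1 + C2*erfi(2*sqrt(6)*a/3)


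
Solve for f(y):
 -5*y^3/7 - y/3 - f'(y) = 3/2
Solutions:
 f(y) = C1 - 5*y^4/28 - y^2/6 - 3*y/2


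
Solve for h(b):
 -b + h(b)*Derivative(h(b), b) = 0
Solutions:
 h(b) = -sqrt(C1 + b^2)
 h(b) = sqrt(C1 + b^2)


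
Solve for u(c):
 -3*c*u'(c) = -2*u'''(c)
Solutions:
 u(c) = C1 + Integral(C2*airyai(2^(2/3)*3^(1/3)*c/2) + C3*airybi(2^(2/3)*3^(1/3)*c/2), c)


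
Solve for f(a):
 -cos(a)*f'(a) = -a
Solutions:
 f(a) = C1 + Integral(a/cos(a), a)


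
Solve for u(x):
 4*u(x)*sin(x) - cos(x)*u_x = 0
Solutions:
 u(x) = C1/cos(x)^4


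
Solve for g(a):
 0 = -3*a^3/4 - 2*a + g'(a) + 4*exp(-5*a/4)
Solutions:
 g(a) = C1 + 3*a^4/16 + a^2 + 16*exp(-5*a/4)/5


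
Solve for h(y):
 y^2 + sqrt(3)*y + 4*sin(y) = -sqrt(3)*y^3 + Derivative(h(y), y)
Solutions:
 h(y) = C1 + sqrt(3)*y^4/4 + y^3/3 + sqrt(3)*y^2/2 - 4*cos(y)


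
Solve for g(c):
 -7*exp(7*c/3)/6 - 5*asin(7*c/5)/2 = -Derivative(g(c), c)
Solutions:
 g(c) = C1 + 5*c*asin(7*c/5)/2 + 5*sqrt(25 - 49*c^2)/14 + exp(7*c/3)/2


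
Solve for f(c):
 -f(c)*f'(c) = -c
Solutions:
 f(c) = -sqrt(C1 + c^2)
 f(c) = sqrt(C1 + c^2)


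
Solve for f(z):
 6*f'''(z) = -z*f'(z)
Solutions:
 f(z) = C1 + Integral(C2*airyai(-6^(2/3)*z/6) + C3*airybi(-6^(2/3)*z/6), z)


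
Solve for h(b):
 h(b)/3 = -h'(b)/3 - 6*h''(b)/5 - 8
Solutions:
 h(b) = (C1*sin(sqrt(335)*b/36) + C2*cos(sqrt(335)*b/36))*exp(-5*b/36) - 24


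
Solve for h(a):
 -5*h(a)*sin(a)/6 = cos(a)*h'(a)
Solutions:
 h(a) = C1*cos(a)^(5/6)


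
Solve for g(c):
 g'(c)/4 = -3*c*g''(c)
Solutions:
 g(c) = C1 + C2*c^(11/12)


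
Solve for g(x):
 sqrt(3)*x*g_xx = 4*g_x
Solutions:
 g(x) = C1 + C2*x^(1 + 4*sqrt(3)/3)


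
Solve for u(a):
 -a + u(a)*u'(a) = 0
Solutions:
 u(a) = -sqrt(C1 + a^2)
 u(a) = sqrt(C1 + a^2)


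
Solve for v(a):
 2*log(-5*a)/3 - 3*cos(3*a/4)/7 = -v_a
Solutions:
 v(a) = C1 - 2*a*log(-a)/3 - 2*a*log(5)/3 + 2*a/3 + 4*sin(3*a/4)/7


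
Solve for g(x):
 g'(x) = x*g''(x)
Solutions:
 g(x) = C1 + C2*x^2


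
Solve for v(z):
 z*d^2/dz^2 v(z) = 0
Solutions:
 v(z) = C1 + C2*z


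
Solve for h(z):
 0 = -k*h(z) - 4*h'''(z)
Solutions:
 h(z) = C1*exp(2^(1/3)*z*(-k)^(1/3)/2) + C2*exp(2^(1/3)*z*(-k)^(1/3)*(-1 + sqrt(3)*I)/4) + C3*exp(-2^(1/3)*z*(-k)^(1/3)*(1 + sqrt(3)*I)/4)


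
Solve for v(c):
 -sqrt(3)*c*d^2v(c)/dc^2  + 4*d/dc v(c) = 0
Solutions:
 v(c) = C1 + C2*c^(1 + 4*sqrt(3)/3)


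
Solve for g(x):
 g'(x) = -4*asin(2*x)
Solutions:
 g(x) = C1 - 4*x*asin(2*x) - 2*sqrt(1 - 4*x^2)


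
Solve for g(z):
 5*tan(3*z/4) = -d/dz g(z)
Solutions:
 g(z) = C1 + 20*log(cos(3*z/4))/3


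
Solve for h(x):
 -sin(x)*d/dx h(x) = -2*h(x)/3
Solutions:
 h(x) = C1*(cos(x) - 1)^(1/3)/(cos(x) + 1)^(1/3)


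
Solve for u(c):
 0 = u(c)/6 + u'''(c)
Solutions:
 u(c) = C3*exp(-6^(2/3)*c/6) + (C1*sin(2^(2/3)*3^(1/6)*c/4) + C2*cos(2^(2/3)*3^(1/6)*c/4))*exp(6^(2/3)*c/12)


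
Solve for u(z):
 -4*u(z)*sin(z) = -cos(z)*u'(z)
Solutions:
 u(z) = C1/cos(z)^4


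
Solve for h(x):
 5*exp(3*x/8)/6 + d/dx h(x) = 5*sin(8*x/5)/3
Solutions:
 h(x) = C1 - 20*exp(3*x/8)/9 - 25*cos(8*x/5)/24


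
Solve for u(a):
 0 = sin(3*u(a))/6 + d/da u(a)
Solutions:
 u(a) = -acos((-C1 - exp(a))/(C1 - exp(a)))/3 + 2*pi/3
 u(a) = acos((-C1 - exp(a))/(C1 - exp(a)))/3


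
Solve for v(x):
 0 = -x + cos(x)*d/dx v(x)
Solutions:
 v(x) = C1 + Integral(x/cos(x), x)


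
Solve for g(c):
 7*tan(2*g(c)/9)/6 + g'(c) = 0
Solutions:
 g(c) = -9*asin(C1*exp(-7*c/27))/2 + 9*pi/2
 g(c) = 9*asin(C1*exp(-7*c/27))/2


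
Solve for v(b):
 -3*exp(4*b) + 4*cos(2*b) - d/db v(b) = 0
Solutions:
 v(b) = C1 - 3*exp(4*b)/4 + 2*sin(2*b)


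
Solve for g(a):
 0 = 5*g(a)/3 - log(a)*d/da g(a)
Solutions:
 g(a) = C1*exp(5*li(a)/3)


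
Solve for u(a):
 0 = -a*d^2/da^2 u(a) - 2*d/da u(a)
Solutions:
 u(a) = C1 + C2/a


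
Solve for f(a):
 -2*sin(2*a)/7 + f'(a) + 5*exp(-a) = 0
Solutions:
 f(a) = C1 - cos(2*a)/7 + 5*exp(-a)


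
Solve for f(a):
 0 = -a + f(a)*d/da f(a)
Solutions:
 f(a) = -sqrt(C1 + a^2)
 f(a) = sqrt(C1 + a^2)


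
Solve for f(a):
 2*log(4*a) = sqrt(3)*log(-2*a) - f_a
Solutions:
 f(a) = C1 - a*(2 - sqrt(3))*log(a) + a*(-4*log(2) - sqrt(3) + sqrt(3)*log(2) + 2 + sqrt(3)*I*pi)


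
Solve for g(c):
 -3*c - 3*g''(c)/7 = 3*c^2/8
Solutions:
 g(c) = C1 + C2*c - 7*c^4/96 - 7*c^3/6


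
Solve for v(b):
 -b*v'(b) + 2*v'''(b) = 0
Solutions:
 v(b) = C1 + Integral(C2*airyai(2^(2/3)*b/2) + C3*airybi(2^(2/3)*b/2), b)


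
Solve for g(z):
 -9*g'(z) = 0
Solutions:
 g(z) = C1


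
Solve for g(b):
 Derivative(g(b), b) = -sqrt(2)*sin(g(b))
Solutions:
 g(b) = -acos((-C1 - exp(2*sqrt(2)*b))/(C1 - exp(2*sqrt(2)*b))) + 2*pi
 g(b) = acos((-C1 - exp(2*sqrt(2)*b))/(C1 - exp(2*sqrt(2)*b)))


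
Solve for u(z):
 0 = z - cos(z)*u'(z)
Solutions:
 u(z) = C1 + Integral(z/cos(z), z)


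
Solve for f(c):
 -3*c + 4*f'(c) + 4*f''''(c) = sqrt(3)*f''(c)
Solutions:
 f(c) = C1 + C2*exp(c*(2^(1/3)*3^(5/6)/(sqrt(9 - sqrt(3)/16) + 3)^(1/3) + 2*6^(2/3)*(sqrt(9 - sqrt(3)/16) + 3)^(1/3))/24)*sin(2^(1/3)*c*(-2*2^(1/3)*sqrt(3)*(sqrt(729 - 81*sqrt(3)/16) + 27)^(1/3) + 9/(sqrt(729 - 81*sqrt(3)/16) + 27)^(1/3))/24) + C3*exp(c*(2^(1/3)*3^(5/6)/(sqrt(9 - sqrt(3)/16) + 3)^(1/3) + 2*6^(2/3)*(sqrt(9 - sqrt(3)/16) + 3)^(1/3))/24)*cos(2^(1/3)*c*(-2*2^(1/3)*sqrt(3)*(sqrt(729 - 81*sqrt(3)/16) + 27)^(1/3) + 9/(sqrt(729 - 81*sqrt(3)/16) + 27)^(1/3))/24) + C4*exp(-c*(2^(1/3)*3^(5/6)/(sqrt(9 - sqrt(3)/16) + 3)^(1/3) + 2*6^(2/3)*(sqrt(9 - sqrt(3)/16) + 3)^(1/3))/12) + 3*c^2/8 + 3*sqrt(3)*c/16


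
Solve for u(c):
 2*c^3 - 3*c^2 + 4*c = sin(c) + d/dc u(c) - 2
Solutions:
 u(c) = C1 + c^4/2 - c^3 + 2*c^2 + 2*c + cos(c)


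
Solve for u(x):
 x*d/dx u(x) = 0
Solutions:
 u(x) = C1


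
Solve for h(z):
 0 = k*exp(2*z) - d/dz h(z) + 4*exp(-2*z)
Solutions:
 h(z) = C1 + k*exp(2*z)/2 - 2*exp(-2*z)


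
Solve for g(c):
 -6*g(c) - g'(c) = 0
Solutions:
 g(c) = C1*exp(-6*c)


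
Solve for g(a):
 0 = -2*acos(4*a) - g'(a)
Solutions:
 g(a) = C1 - 2*a*acos(4*a) + sqrt(1 - 16*a^2)/2


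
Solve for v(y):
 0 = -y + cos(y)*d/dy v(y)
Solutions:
 v(y) = C1 + Integral(y/cos(y), y)


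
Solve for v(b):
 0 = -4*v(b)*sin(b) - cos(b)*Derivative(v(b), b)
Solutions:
 v(b) = C1*cos(b)^4


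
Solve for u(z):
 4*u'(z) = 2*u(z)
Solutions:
 u(z) = C1*exp(z/2)


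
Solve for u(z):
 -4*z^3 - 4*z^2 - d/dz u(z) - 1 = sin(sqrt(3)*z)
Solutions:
 u(z) = C1 - z^4 - 4*z^3/3 - z + sqrt(3)*cos(sqrt(3)*z)/3


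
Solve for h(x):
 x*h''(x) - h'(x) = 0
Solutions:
 h(x) = C1 + C2*x^2


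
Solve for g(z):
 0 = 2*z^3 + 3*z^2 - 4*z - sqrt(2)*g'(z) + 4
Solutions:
 g(z) = C1 + sqrt(2)*z^4/4 + sqrt(2)*z^3/2 - sqrt(2)*z^2 + 2*sqrt(2)*z


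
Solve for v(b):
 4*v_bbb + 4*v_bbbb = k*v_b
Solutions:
 v(b) = C1 + C2*exp(-b*((-27*k/8 + sqrt((8 - 27*k)^2/16 - 4)/2 + 1)^(1/3) + 1 + (-27*k/8 + sqrt((8 - 27*k)^2/16 - 4)/2 + 1)^(-1/3))/3) + C3*exp(b*((-27*k/8 + sqrt((8 - 27*k)^2/16 - 4)/2 + 1)^(1/3) - sqrt(3)*I*(-27*k/8 + sqrt((8 - 27*k)^2/16 - 4)/2 + 1)^(1/3) - 2 - 4/((-1 + sqrt(3)*I)*(-27*k/8 + sqrt((8 - 27*k)^2/16 - 4)/2 + 1)^(1/3)))/6) + C4*exp(b*((-27*k/8 + sqrt((8 - 27*k)^2/16 - 4)/2 + 1)^(1/3) + sqrt(3)*I*(-27*k/8 + sqrt((8 - 27*k)^2/16 - 4)/2 + 1)^(1/3) - 2 + 4/((1 + sqrt(3)*I)*(-27*k/8 + sqrt((8 - 27*k)^2/16 - 4)/2 + 1)^(1/3)))/6)


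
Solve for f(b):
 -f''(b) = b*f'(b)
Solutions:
 f(b) = C1 + C2*erf(sqrt(2)*b/2)


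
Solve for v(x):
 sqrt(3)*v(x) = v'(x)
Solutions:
 v(x) = C1*exp(sqrt(3)*x)


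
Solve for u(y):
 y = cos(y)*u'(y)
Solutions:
 u(y) = C1 + Integral(y/cos(y), y)


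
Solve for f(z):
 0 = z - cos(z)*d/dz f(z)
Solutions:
 f(z) = C1 + Integral(z/cos(z), z)


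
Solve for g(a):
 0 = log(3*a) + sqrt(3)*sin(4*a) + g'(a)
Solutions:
 g(a) = C1 - a*log(a) - a*log(3) + a + sqrt(3)*cos(4*a)/4


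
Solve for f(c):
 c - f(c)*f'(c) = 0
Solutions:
 f(c) = -sqrt(C1 + c^2)
 f(c) = sqrt(C1 + c^2)


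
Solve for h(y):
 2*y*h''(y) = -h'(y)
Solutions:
 h(y) = C1 + C2*sqrt(y)


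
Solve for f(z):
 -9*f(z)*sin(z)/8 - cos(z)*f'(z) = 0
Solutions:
 f(z) = C1*cos(z)^(9/8)


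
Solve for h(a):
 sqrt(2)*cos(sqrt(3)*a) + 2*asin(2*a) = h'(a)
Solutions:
 h(a) = C1 + 2*a*asin(2*a) + sqrt(1 - 4*a^2) + sqrt(6)*sin(sqrt(3)*a)/3


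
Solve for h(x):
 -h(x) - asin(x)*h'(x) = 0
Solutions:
 h(x) = C1*exp(-Integral(1/asin(x), x))


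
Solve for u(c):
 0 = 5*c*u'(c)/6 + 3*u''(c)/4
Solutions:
 u(c) = C1 + C2*erf(sqrt(5)*c/3)


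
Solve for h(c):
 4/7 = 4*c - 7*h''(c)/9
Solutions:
 h(c) = C1 + C2*c + 6*c^3/7 - 18*c^2/49


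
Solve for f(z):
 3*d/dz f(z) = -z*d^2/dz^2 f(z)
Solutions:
 f(z) = C1 + C2/z^2


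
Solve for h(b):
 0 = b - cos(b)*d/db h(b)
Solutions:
 h(b) = C1 + Integral(b/cos(b), b)


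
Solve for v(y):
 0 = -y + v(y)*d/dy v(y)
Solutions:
 v(y) = -sqrt(C1 + y^2)
 v(y) = sqrt(C1 + y^2)


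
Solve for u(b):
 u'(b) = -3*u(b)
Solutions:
 u(b) = C1*exp(-3*b)


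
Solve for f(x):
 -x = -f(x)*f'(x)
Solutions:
 f(x) = -sqrt(C1 + x^2)
 f(x) = sqrt(C1 + x^2)


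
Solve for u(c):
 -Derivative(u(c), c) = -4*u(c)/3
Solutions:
 u(c) = C1*exp(4*c/3)


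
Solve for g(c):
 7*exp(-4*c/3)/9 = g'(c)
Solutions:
 g(c) = C1 - 7*exp(-4*c/3)/12


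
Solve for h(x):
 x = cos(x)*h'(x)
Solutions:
 h(x) = C1 + Integral(x/cos(x), x)


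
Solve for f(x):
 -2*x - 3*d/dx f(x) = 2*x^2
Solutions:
 f(x) = C1 - 2*x^3/9 - x^2/3


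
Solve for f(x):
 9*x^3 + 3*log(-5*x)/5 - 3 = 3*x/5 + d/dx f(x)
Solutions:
 f(x) = C1 + 9*x^4/4 - 3*x^2/10 + 3*x*log(-x)/5 + 3*x*(-6 + log(5))/5


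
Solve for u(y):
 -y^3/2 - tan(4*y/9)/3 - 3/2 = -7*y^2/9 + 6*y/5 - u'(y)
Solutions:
 u(y) = C1 + y^4/8 - 7*y^3/27 + 3*y^2/5 + 3*y/2 - 3*log(cos(4*y/9))/4


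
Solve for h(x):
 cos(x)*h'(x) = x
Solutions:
 h(x) = C1 + Integral(x/cos(x), x)


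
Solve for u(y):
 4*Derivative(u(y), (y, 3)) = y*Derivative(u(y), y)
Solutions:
 u(y) = C1 + Integral(C2*airyai(2^(1/3)*y/2) + C3*airybi(2^(1/3)*y/2), y)


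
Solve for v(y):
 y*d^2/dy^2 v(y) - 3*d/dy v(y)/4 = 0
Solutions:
 v(y) = C1 + C2*y^(7/4)


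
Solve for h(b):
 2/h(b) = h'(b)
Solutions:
 h(b) = -sqrt(C1 + 4*b)
 h(b) = sqrt(C1 + 4*b)


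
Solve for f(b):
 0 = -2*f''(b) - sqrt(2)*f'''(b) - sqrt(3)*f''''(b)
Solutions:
 f(b) = C1 + C2*b + (C3*sin(sqrt(6)*b*sqrt(-1 + 4*sqrt(3))/6) + C4*cos(sqrt(6)*b*sqrt(-1 + 4*sqrt(3))/6))*exp(-sqrt(6)*b/6)


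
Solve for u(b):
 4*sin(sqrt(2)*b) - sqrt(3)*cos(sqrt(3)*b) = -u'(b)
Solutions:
 u(b) = C1 + sin(sqrt(3)*b) + 2*sqrt(2)*cos(sqrt(2)*b)


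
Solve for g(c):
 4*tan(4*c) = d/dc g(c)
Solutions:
 g(c) = C1 - log(cos(4*c))


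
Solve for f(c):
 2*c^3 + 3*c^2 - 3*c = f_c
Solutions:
 f(c) = C1 + c^4/2 + c^3 - 3*c^2/2


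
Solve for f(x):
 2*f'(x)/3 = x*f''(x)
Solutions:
 f(x) = C1 + C2*x^(5/3)


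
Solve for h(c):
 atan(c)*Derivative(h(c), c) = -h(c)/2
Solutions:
 h(c) = C1*exp(-Integral(1/atan(c), c)/2)


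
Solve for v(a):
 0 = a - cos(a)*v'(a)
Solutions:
 v(a) = C1 + Integral(a/cos(a), a)


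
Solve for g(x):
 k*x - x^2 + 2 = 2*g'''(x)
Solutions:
 g(x) = C1 + C2*x + C3*x^2 + k*x^4/48 - x^5/120 + x^3/6


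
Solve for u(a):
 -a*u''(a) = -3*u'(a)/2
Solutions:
 u(a) = C1 + C2*a^(5/2)


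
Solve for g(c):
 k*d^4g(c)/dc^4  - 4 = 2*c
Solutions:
 g(c) = C1 + C2*c + C3*c^2 + C4*c^3 + c^5/(60*k) + c^4/(6*k)


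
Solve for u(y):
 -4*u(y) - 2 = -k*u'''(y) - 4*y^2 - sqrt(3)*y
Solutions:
 u(y) = C1*exp(2^(2/3)*y*(1/k)^(1/3)) + C2*exp(2^(2/3)*y*(-1 + sqrt(3)*I)*(1/k)^(1/3)/2) + C3*exp(-2^(2/3)*y*(1 + sqrt(3)*I)*(1/k)^(1/3)/2) + y^2 + sqrt(3)*y/4 - 1/2


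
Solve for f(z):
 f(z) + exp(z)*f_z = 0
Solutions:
 f(z) = C1*exp(exp(-z))


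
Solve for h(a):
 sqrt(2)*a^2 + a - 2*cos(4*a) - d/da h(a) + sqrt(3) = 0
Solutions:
 h(a) = C1 + sqrt(2)*a^3/3 + a^2/2 + sqrt(3)*a - sin(4*a)/2


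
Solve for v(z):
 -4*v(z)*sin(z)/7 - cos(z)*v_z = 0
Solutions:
 v(z) = C1*cos(z)^(4/7)


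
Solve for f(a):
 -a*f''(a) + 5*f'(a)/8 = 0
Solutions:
 f(a) = C1 + C2*a^(13/8)


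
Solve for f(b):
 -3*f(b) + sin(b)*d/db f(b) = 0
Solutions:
 f(b) = C1*(cos(b) - 1)^(3/2)/(cos(b) + 1)^(3/2)


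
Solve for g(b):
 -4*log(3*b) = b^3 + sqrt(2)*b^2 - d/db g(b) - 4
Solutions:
 g(b) = C1 + b^4/4 + sqrt(2)*b^3/3 + 4*b*log(b) - 8*b + b*log(81)


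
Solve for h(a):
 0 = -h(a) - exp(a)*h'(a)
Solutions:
 h(a) = C1*exp(exp(-a))


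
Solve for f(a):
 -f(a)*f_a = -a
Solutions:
 f(a) = -sqrt(C1 + a^2)
 f(a) = sqrt(C1 + a^2)


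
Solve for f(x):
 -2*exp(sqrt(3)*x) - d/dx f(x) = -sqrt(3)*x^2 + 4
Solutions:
 f(x) = C1 + sqrt(3)*x^3/3 - 4*x - 2*sqrt(3)*exp(sqrt(3)*x)/3


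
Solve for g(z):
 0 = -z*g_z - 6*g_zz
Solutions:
 g(z) = C1 + C2*erf(sqrt(3)*z/6)


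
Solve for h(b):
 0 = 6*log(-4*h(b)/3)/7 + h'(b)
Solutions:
 7*Integral(1/(log(-_y) - log(3) + 2*log(2)), (_y, h(b)))/6 = C1 - b


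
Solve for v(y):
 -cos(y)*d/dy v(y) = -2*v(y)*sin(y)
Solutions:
 v(y) = C1/cos(y)^2


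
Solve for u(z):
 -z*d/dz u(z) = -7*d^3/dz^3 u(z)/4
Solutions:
 u(z) = C1 + Integral(C2*airyai(14^(2/3)*z/7) + C3*airybi(14^(2/3)*z/7), z)


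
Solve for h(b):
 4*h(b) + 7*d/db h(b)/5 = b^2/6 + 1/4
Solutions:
 h(b) = C1*exp(-20*b/7) + b^2/24 - 7*b/240 + 349/4800


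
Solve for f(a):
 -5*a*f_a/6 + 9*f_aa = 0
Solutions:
 f(a) = C1 + C2*erfi(sqrt(15)*a/18)


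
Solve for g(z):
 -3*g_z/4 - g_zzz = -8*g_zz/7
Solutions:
 g(z) = C1 + (C2*sin(sqrt(83)*z/14) + C3*cos(sqrt(83)*z/14))*exp(4*z/7)


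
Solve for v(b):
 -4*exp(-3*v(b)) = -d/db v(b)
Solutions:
 v(b) = log(C1 + 12*b)/3
 v(b) = log((-3^(1/3) - 3^(5/6)*I)*(C1 + 4*b)^(1/3)/2)
 v(b) = log((-3^(1/3) + 3^(5/6)*I)*(C1 + 4*b)^(1/3)/2)


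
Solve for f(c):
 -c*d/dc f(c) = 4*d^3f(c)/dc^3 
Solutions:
 f(c) = C1 + Integral(C2*airyai(-2^(1/3)*c/2) + C3*airybi(-2^(1/3)*c/2), c)


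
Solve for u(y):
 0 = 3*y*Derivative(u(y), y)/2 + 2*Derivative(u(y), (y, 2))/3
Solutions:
 u(y) = C1 + C2*erf(3*sqrt(2)*y/4)


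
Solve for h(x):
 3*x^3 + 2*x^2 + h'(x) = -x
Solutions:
 h(x) = C1 - 3*x^4/4 - 2*x^3/3 - x^2/2


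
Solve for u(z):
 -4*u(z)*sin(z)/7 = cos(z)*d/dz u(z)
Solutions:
 u(z) = C1*cos(z)^(4/7)


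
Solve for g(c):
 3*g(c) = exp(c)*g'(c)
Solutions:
 g(c) = C1*exp(-3*exp(-c))


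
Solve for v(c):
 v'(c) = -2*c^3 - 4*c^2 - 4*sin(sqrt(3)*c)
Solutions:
 v(c) = C1 - c^4/2 - 4*c^3/3 + 4*sqrt(3)*cos(sqrt(3)*c)/3


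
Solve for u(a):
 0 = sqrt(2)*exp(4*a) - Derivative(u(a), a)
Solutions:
 u(a) = C1 + sqrt(2)*exp(4*a)/4


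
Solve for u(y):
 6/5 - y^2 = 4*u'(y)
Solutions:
 u(y) = C1 - y^3/12 + 3*y/10


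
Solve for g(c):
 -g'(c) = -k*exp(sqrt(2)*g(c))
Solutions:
 g(c) = sqrt(2)*(2*log(-1/(C1 + c*k)) - log(2))/4


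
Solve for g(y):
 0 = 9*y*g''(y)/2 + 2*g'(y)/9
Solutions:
 g(y) = C1 + C2*y^(77/81)


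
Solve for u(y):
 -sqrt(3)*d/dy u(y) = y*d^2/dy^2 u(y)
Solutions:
 u(y) = C1 + C2*y^(1 - sqrt(3))


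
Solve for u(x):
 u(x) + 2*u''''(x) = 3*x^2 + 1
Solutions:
 u(x) = 3*x^2 + (C1*sin(2^(1/4)*x/2) + C2*cos(2^(1/4)*x/2))*exp(-2^(1/4)*x/2) + (C3*sin(2^(1/4)*x/2) + C4*cos(2^(1/4)*x/2))*exp(2^(1/4)*x/2) + 1


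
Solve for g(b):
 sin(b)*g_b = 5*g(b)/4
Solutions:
 g(b) = C1*(cos(b) - 1)^(5/8)/(cos(b) + 1)^(5/8)


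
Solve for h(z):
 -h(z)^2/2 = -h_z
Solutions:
 h(z) = -2/(C1 + z)


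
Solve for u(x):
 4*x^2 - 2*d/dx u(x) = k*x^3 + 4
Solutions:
 u(x) = C1 - k*x^4/8 + 2*x^3/3 - 2*x


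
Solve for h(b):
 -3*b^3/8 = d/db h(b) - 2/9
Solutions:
 h(b) = C1 - 3*b^4/32 + 2*b/9


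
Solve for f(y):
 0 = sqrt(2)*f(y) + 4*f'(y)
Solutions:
 f(y) = C1*exp(-sqrt(2)*y/4)


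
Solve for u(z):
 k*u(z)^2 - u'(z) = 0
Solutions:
 u(z) = -1/(C1 + k*z)


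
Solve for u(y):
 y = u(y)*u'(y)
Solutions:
 u(y) = -sqrt(C1 + y^2)
 u(y) = sqrt(C1 + y^2)


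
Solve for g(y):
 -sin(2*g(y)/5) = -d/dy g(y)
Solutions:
 -y + 5*log(cos(2*g(y)/5) - 1)/4 - 5*log(cos(2*g(y)/5) + 1)/4 = C1


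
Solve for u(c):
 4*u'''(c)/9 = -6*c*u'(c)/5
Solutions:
 u(c) = C1 + Integral(C2*airyai(-3*10^(2/3)*c/10) + C3*airybi(-3*10^(2/3)*c/10), c)


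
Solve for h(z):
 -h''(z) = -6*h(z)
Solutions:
 h(z) = C1*exp(-sqrt(6)*z) + C2*exp(sqrt(6)*z)


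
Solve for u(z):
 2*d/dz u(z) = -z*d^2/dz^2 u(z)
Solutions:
 u(z) = C1 + C2/z


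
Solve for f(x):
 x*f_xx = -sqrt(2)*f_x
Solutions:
 f(x) = C1 + C2*x^(1 - sqrt(2))


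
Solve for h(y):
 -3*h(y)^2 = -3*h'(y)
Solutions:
 h(y) = -1/(C1 + y)


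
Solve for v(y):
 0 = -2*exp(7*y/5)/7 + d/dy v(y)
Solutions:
 v(y) = C1 + 10*exp(7*y/5)/49


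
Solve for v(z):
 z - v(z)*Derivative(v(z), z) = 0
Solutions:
 v(z) = -sqrt(C1 + z^2)
 v(z) = sqrt(C1 + z^2)


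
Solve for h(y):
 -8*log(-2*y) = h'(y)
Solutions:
 h(y) = C1 - 8*y*log(-y) + 8*y*(1 - log(2))


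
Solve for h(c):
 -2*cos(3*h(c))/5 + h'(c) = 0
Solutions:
 -2*c/5 - log(sin(3*h(c)) - 1)/6 + log(sin(3*h(c)) + 1)/6 = C1


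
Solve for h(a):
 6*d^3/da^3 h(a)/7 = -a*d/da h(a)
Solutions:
 h(a) = C1 + Integral(C2*airyai(-6^(2/3)*7^(1/3)*a/6) + C3*airybi(-6^(2/3)*7^(1/3)*a/6), a)


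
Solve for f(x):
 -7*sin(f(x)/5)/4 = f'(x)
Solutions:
 7*x/4 + 5*log(cos(f(x)/5) - 1)/2 - 5*log(cos(f(x)/5) + 1)/2 = C1


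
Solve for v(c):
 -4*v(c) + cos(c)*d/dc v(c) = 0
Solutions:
 v(c) = C1*(sin(c)^2 + 2*sin(c) + 1)/(sin(c)^2 - 2*sin(c) + 1)


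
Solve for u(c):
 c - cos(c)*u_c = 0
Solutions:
 u(c) = C1 + Integral(c/cos(c), c)


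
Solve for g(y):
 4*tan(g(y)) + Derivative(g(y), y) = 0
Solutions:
 g(y) = pi - asin(C1*exp(-4*y))
 g(y) = asin(C1*exp(-4*y))


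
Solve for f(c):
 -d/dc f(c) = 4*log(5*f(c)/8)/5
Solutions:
 -5*Integral(1/(-log(_y) - log(5) + 3*log(2)), (_y, f(c)))/4 = C1 - c


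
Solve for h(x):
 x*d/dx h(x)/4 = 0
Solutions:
 h(x) = C1


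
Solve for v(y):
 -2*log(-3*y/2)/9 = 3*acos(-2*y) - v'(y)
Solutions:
 v(y) = C1 + 2*y*log(-y)/9 + 3*y*acos(-2*y) - 2*y/9 - 2*y*log(2)/9 + 2*y*log(3)/9 + 3*sqrt(1 - 4*y^2)/2


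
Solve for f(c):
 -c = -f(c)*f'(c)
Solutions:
 f(c) = -sqrt(C1 + c^2)
 f(c) = sqrt(C1 + c^2)


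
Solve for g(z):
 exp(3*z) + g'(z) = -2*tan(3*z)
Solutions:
 g(z) = C1 - exp(3*z)/3 + 2*log(cos(3*z))/3


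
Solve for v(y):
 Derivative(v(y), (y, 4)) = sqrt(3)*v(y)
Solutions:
 v(y) = C1*exp(-3^(1/8)*y) + C2*exp(3^(1/8)*y) + C3*sin(3^(1/8)*y) + C4*cos(3^(1/8)*y)


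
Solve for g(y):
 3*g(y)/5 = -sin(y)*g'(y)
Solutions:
 g(y) = C1*(cos(y) + 1)^(3/10)/(cos(y) - 1)^(3/10)


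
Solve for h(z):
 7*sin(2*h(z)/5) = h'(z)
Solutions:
 -7*z + 5*log(cos(2*h(z)/5) - 1)/4 - 5*log(cos(2*h(z)/5) + 1)/4 = C1


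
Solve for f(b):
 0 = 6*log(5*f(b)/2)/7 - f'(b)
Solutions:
 7*Integral(1/(-log(_y) - log(5) + log(2)), (_y, f(b)))/6 = C1 - b


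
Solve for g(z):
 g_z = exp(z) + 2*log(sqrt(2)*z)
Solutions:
 g(z) = C1 + 2*z*log(z) + z*(-2 + log(2)) + exp(z)


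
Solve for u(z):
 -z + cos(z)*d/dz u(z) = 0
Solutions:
 u(z) = C1 + Integral(z/cos(z), z)


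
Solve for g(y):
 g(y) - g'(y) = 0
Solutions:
 g(y) = C1*exp(y)


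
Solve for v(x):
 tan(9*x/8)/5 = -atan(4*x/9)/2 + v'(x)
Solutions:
 v(x) = C1 + x*atan(4*x/9)/2 - 9*log(16*x^2 + 81)/16 - 8*log(cos(9*x/8))/45


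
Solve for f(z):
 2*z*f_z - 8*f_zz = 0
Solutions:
 f(z) = C1 + C2*erfi(sqrt(2)*z/4)


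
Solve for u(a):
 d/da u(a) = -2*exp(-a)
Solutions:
 u(a) = C1 + 2*exp(-a)


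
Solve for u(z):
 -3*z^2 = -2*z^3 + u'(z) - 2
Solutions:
 u(z) = C1 + z^4/2 - z^3 + 2*z


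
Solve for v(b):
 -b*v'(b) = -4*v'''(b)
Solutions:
 v(b) = C1 + Integral(C2*airyai(2^(1/3)*b/2) + C3*airybi(2^(1/3)*b/2), b)


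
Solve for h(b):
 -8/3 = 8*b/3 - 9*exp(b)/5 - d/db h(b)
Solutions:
 h(b) = C1 + 4*b^2/3 + 8*b/3 - 9*exp(b)/5


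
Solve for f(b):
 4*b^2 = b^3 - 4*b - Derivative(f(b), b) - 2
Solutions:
 f(b) = C1 + b^4/4 - 4*b^3/3 - 2*b^2 - 2*b


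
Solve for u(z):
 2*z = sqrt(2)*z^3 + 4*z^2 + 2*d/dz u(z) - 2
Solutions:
 u(z) = C1 - sqrt(2)*z^4/8 - 2*z^3/3 + z^2/2 + z


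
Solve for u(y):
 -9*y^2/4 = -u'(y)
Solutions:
 u(y) = C1 + 3*y^3/4


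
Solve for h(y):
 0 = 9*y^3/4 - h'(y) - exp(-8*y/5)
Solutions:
 h(y) = C1 + 9*y^4/16 + 5*exp(-8*y/5)/8


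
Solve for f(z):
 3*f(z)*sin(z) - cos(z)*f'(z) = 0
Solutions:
 f(z) = C1/cos(z)^3


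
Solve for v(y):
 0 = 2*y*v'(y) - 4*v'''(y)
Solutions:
 v(y) = C1 + Integral(C2*airyai(2^(2/3)*y/2) + C3*airybi(2^(2/3)*y/2), y)


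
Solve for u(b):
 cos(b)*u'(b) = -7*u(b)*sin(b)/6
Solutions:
 u(b) = C1*cos(b)^(7/6)


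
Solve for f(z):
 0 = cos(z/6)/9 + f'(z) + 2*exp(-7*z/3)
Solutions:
 f(z) = C1 - 2*sin(z/6)/3 + 6*exp(-7*z/3)/7


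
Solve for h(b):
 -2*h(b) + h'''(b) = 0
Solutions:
 h(b) = C3*exp(2^(1/3)*b) + (C1*sin(2^(1/3)*sqrt(3)*b/2) + C2*cos(2^(1/3)*sqrt(3)*b/2))*exp(-2^(1/3)*b/2)


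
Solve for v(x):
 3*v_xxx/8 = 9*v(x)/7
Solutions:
 v(x) = C3*exp(2*3^(1/3)*7^(2/3)*x/7) + (C1*sin(3^(5/6)*7^(2/3)*x/7) + C2*cos(3^(5/6)*7^(2/3)*x/7))*exp(-3^(1/3)*7^(2/3)*x/7)


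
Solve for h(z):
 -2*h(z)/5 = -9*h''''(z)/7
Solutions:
 h(z) = C1*exp(-14^(1/4)*sqrt(3)*5^(3/4)*z/15) + C2*exp(14^(1/4)*sqrt(3)*5^(3/4)*z/15) + C3*sin(14^(1/4)*sqrt(3)*5^(3/4)*z/15) + C4*cos(14^(1/4)*sqrt(3)*5^(3/4)*z/15)


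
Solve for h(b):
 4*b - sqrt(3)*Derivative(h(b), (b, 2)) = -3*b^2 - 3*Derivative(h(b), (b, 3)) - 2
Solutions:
 h(b) = C1 + C2*b + C3*exp(sqrt(3)*b/3) + sqrt(3)*b^4/12 + b^3*(2*sqrt(3)/9 + 1) + b^2*(2 + 10*sqrt(3)/3)


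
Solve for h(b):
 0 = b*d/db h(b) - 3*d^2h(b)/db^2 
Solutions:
 h(b) = C1 + C2*erfi(sqrt(6)*b/6)


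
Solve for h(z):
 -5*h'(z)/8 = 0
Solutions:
 h(z) = C1


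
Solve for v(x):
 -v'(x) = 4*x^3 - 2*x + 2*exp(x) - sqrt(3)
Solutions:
 v(x) = C1 - x^4 + x^2 + sqrt(3)*x - 2*exp(x)


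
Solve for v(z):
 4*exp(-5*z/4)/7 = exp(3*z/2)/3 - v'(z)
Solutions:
 v(z) = C1 + 2*exp(3*z/2)/9 + 16*exp(-5*z/4)/35


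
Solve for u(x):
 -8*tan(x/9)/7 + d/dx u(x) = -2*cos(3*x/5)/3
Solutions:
 u(x) = C1 - 72*log(cos(x/9))/7 - 10*sin(3*x/5)/9


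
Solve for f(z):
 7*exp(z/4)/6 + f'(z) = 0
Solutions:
 f(z) = C1 - 14*exp(z/4)/3


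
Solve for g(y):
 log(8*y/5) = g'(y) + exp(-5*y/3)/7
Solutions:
 g(y) = C1 + y*log(y) + y*(-log(5) - 1 + 3*log(2)) + 3*exp(-5*y/3)/35


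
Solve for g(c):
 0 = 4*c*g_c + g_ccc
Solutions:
 g(c) = C1 + Integral(C2*airyai(-2^(2/3)*c) + C3*airybi(-2^(2/3)*c), c)


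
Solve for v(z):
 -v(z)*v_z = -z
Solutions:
 v(z) = -sqrt(C1 + z^2)
 v(z) = sqrt(C1 + z^2)


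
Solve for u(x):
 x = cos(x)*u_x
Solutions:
 u(x) = C1 + Integral(x/cos(x), x)


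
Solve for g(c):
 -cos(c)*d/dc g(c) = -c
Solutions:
 g(c) = C1 + Integral(c/cos(c), c)


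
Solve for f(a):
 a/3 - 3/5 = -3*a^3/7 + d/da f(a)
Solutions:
 f(a) = C1 + 3*a^4/28 + a^2/6 - 3*a/5


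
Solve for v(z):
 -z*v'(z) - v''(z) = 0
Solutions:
 v(z) = C1 + C2*erf(sqrt(2)*z/2)


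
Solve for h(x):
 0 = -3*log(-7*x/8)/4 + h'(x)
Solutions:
 h(x) = C1 + 3*x*log(-x)/4 + 3*x*(-3*log(2) - 1 + log(7))/4


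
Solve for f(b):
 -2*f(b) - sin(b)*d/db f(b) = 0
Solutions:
 f(b) = C1*(cos(b) + 1)/(cos(b) - 1)


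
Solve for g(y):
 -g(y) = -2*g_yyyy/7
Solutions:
 g(y) = C1*exp(-2^(3/4)*7^(1/4)*y/2) + C2*exp(2^(3/4)*7^(1/4)*y/2) + C3*sin(2^(3/4)*7^(1/4)*y/2) + C4*cos(2^(3/4)*7^(1/4)*y/2)


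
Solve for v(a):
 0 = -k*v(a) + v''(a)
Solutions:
 v(a) = C1*exp(-a*sqrt(k)) + C2*exp(a*sqrt(k))


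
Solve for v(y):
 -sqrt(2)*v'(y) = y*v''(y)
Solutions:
 v(y) = C1 + C2*y^(1 - sqrt(2))


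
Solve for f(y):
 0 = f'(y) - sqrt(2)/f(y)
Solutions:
 f(y) = -sqrt(C1 + 2*sqrt(2)*y)
 f(y) = sqrt(C1 + 2*sqrt(2)*y)


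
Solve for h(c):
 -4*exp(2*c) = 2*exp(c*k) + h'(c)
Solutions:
 h(c) = C1 - 2*exp(2*c) - 2*exp(c*k)/k


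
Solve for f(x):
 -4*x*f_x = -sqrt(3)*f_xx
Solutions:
 f(x) = C1 + C2*erfi(sqrt(2)*3^(3/4)*x/3)


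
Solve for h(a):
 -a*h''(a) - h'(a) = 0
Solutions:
 h(a) = C1 + C2*log(a)


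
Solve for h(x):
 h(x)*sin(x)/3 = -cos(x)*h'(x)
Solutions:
 h(x) = C1*cos(x)^(1/3)


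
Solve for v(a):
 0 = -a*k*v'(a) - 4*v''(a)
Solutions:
 v(a) = Piecewise((-sqrt(2)*sqrt(pi)*C1*erf(sqrt(2)*a*sqrt(k)/4)/sqrt(k) - C2, (k > 0) | (k < 0)), (-C1*a - C2, True))


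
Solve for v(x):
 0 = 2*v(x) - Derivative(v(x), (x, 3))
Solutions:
 v(x) = C3*exp(2^(1/3)*x) + (C1*sin(2^(1/3)*sqrt(3)*x/2) + C2*cos(2^(1/3)*sqrt(3)*x/2))*exp(-2^(1/3)*x/2)


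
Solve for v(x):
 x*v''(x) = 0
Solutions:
 v(x) = C1 + C2*x


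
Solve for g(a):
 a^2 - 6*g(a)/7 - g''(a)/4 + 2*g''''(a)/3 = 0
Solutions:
 g(a) = C1*exp(-sqrt(21)*a*sqrt(7 + sqrt(1841))/28) + C2*exp(sqrt(21)*a*sqrt(7 + sqrt(1841))/28) + C3*sin(sqrt(21)*a*sqrt(-7 + sqrt(1841))/28) + C4*cos(sqrt(21)*a*sqrt(-7 + sqrt(1841))/28) + 7*a^2/6 - 49/72


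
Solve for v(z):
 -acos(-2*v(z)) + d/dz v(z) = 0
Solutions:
 Integral(1/acos(-2*_y), (_y, v(z))) = C1 + z


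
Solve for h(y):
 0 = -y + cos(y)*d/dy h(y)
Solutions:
 h(y) = C1 + Integral(y/cos(y), y)


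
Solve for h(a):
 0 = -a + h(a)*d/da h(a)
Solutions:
 h(a) = -sqrt(C1 + a^2)
 h(a) = sqrt(C1 + a^2)


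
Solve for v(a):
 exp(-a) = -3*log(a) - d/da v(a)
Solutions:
 v(a) = C1 - 3*a*log(a) + 3*a + exp(-a)


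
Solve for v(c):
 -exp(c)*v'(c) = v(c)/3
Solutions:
 v(c) = C1*exp(exp(-c)/3)


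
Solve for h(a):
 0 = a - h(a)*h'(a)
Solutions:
 h(a) = -sqrt(C1 + a^2)
 h(a) = sqrt(C1 + a^2)


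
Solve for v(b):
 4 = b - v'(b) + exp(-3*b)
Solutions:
 v(b) = C1 + b^2/2 - 4*b - exp(-3*b)/3


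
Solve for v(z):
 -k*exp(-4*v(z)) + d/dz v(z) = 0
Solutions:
 v(z) = log(-I*(C1 + 4*k*z)^(1/4))
 v(z) = log(I*(C1 + 4*k*z)^(1/4))
 v(z) = log(-(C1 + 4*k*z)^(1/4))
 v(z) = log(C1 + 4*k*z)/4


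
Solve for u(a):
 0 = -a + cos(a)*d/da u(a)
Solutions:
 u(a) = C1 + Integral(a/cos(a), a)


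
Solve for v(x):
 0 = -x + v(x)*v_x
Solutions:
 v(x) = -sqrt(C1 + x^2)
 v(x) = sqrt(C1 + x^2)


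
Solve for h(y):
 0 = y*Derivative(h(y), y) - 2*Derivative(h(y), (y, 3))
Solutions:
 h(y) = C1 + Integral(C2*airyai(2^(2/3)*y/2) + C3*airybi(2^(2/3)*y/2), y)


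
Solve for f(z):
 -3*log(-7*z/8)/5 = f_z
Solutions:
 f(z) = C1 - 3*z*log(-z)/5 + 3*z*(-log(7) + 1 + 3*log(2))/5
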